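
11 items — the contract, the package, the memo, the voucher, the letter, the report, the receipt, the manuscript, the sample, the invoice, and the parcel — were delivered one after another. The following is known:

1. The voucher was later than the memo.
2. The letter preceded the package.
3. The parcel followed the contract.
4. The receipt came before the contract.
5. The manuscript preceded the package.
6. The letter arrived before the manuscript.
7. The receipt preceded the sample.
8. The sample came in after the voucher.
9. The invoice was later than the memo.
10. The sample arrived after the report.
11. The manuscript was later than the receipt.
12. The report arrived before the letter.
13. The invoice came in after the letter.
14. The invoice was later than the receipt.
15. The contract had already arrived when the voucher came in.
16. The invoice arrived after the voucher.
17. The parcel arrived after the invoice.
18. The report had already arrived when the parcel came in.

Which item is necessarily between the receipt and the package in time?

Tracing the constraints gives the receipt → the manuscript → the package, so the manuscript sits after the receipt and before the package.
No other item is forced both after the receipt and before the package.

the manuscript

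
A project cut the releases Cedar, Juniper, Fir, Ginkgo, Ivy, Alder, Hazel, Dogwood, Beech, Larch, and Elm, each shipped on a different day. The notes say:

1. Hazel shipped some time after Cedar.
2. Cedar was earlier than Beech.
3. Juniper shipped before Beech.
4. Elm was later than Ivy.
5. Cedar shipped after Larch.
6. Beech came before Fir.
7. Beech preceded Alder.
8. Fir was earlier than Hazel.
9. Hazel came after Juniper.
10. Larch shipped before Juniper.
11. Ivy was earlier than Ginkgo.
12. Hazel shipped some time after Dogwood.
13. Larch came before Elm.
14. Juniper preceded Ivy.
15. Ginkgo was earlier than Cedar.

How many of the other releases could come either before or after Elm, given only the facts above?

Forced before Elm: Ivy, Juniper, and Larch.
That leaves Alder, Beech, Cedar, Dogwood, Fir, Ginkgo, and Hazel with no forced order relative to Elm — 7.

7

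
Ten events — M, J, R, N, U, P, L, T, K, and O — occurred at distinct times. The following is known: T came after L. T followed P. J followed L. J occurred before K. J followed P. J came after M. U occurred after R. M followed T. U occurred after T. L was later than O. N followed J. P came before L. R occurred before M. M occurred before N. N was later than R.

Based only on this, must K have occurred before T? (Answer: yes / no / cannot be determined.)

no

Tracing the constraints gives T → M → J → K, so T must come before K.
That means K cannot be before T.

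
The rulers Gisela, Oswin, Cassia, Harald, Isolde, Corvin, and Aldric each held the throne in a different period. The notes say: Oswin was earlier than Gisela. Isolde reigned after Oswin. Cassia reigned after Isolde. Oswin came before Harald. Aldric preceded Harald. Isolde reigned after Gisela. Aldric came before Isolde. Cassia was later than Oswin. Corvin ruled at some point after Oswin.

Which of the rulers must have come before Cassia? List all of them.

Aldric, Gisela, Isolde, Oswin

Directly stated before Cassia: Isolde and Oswin.
Aldric reaches Cassia via Aldric → Isolde → Cassia.
Gisela reaches Cassia via Gisela → Isolde → Cassia.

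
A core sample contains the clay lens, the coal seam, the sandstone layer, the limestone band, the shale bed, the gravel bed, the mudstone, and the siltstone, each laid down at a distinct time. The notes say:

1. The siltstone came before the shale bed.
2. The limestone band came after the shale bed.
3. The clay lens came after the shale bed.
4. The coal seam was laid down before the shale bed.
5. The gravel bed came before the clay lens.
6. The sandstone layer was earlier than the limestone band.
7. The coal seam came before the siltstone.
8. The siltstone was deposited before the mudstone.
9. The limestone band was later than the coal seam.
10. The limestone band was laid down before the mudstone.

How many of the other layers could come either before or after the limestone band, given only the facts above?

2

Forced before the limestone band: the coal seam, the sandstone layer, the shale bed, and the siltstone; forced after the limestone band: the mudstone.
That leaves the clay lens and the gravel bed with no forced order relative to the limestone band — 2.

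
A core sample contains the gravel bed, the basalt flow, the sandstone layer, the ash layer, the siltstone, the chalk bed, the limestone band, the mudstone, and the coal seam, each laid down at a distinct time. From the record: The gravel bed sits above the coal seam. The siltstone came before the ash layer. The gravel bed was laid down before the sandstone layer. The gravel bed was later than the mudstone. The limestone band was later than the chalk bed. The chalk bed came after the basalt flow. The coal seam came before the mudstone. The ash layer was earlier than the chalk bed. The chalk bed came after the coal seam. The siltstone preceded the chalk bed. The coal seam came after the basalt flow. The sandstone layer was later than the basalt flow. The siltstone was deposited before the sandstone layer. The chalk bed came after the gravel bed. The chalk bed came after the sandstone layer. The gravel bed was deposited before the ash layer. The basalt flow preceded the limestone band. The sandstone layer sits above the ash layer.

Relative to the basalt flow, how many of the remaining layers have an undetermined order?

Forced after the basalt flow: the ash layer, the chalk bed, the coal seam, the gravel bed, the limestone band, the mudstone, and the sandstone layer.
That leaves the siltstone with no forced order relative to the basalt flow — 1.

1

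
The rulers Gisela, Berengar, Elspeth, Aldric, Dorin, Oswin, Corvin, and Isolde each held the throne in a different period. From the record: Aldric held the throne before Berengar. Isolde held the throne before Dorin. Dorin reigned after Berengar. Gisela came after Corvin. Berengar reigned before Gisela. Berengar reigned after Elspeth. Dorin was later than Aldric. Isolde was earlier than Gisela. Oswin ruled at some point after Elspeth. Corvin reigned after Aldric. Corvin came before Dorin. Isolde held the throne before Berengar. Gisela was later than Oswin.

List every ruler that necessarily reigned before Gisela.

Directly stated before Gisela: Berengar, Corvin, Isolde, and Oswin.
Aldric reaches Gisela via Aldric → Corvin → Gisela.
Elspeth reaches Gisela via Elspeth → Oswin → Gisela.

Aldric, Berengar, Corvin, Elspeth, Isolde, Oswin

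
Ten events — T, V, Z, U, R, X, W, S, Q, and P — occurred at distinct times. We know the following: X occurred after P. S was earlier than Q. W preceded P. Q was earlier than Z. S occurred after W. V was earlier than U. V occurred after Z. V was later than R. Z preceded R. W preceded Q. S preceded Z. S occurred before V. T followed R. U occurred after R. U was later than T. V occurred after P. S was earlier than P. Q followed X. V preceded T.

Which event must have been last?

U

Every other event has a chain of constraints placing it before U, so U is last.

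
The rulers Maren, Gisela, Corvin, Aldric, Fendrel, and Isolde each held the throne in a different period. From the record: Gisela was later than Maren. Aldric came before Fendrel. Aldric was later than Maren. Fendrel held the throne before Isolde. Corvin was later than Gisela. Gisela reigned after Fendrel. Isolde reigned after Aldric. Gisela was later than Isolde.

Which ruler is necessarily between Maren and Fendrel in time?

Tracing the constraints gives Maren → Aldric → Fendrel, so Aldric sits after Maren and before Fendrel.
No other ruler is forced both after Maren and before Fendrel.

Aldric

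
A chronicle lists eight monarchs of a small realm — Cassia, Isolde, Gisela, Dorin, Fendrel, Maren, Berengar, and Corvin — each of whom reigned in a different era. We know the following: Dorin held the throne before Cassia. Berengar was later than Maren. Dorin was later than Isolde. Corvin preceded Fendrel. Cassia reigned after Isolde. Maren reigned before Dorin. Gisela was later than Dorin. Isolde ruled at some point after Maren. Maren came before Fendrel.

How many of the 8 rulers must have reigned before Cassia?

Directly stated before Cassia: Dorin and Isolde.
Maren reaches Cassia via Maren → Isolde → Cassia.
No chain forces Corvin (or any of the others) ahead of Cassia.
That's Dorin, Isolde, and Maren — 3 in all.

3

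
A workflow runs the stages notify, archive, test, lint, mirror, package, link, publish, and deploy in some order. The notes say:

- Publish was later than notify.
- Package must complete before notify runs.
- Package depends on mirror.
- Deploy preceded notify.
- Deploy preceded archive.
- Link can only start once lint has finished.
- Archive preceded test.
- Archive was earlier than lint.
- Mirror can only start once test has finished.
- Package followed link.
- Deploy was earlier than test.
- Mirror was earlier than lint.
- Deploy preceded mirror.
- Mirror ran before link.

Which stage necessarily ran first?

deploy

Deploy has a chain of constraints placing it before every other stage, so deploy must be first.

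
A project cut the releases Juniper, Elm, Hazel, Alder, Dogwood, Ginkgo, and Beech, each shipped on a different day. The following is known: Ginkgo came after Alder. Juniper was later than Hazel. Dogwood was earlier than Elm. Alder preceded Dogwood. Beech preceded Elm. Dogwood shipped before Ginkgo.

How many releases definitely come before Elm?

3

Directly stated before Elm: Beech and Dogwood.
Alder reaches Elm via Alder → Dogwood → Elm.
No chain forces Hazel (or any of the others) ahead of Elm.
That's Alder, Beech, and Dogwood — 3 in all.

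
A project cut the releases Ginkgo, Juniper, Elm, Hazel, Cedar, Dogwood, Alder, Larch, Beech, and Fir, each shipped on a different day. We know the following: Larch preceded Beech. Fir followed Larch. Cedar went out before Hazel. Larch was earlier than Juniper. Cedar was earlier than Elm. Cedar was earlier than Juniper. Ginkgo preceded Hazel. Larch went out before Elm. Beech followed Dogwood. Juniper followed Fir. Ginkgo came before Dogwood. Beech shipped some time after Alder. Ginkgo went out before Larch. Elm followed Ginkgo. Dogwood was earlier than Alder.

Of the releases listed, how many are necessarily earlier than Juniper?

Directly stated before Juniper: Cedar, Fir, and Larch.
Ginkgo reaches Juniper via Ginkgo → Larch → Juniper.
That's Cedar, Fir, Ginkgo, and Larch — 4 in all.

4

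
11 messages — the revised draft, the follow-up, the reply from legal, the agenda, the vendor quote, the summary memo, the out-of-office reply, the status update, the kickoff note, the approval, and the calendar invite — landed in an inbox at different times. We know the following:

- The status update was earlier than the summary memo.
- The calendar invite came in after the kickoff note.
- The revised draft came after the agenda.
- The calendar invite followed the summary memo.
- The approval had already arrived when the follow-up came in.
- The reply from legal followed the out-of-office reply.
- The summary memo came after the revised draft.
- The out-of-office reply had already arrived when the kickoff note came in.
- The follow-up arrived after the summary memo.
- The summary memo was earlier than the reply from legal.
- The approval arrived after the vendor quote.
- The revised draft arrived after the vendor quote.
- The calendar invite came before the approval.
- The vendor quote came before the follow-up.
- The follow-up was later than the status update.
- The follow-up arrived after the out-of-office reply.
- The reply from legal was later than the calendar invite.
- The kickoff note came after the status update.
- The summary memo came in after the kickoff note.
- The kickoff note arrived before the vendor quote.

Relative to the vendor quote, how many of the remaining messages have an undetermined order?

1

Forced before the vendor quote: the kickoff note, the out-of-office reply, and the status update; forced after the vendor quote: the approval, the calendar invite, the follow-up, the reply from legal, the revised draft, and the summary memo.
That leaves the agenda with no forced order relative to the vendor quote — 1.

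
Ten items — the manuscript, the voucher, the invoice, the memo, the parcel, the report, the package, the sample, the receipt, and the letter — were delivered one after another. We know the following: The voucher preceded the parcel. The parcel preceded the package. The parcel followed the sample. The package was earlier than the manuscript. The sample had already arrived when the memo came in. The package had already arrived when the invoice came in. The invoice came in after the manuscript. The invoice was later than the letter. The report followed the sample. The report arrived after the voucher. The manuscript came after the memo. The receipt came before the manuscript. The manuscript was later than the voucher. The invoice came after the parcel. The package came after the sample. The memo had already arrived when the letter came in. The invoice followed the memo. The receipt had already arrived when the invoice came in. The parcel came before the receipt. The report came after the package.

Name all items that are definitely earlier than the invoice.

the letter, the manuscript, the memo, the package, the parcel, the receipt, the sample, the voucher

Directly stated before the invoice: the letter, the manuscript, the memo, the package, the parcel, and the receipt.
The sample reaches the invoice via the sample → the memo → the invoice.
The voucher reaches the invoice via the voucher → the manuscript → the invoice.
No chain forces the report ahead of the invoice.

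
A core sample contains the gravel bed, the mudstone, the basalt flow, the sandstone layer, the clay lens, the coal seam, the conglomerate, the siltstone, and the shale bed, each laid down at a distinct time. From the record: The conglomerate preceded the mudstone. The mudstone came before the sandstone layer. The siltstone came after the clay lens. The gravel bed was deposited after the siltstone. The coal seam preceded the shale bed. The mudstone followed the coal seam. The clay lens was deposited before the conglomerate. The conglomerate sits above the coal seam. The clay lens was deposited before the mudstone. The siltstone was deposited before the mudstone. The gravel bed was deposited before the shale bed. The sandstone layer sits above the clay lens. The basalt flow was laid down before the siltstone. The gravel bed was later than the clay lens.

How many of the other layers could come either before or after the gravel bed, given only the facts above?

Forced before the gravel bed: the basalt flow, the clay lens, and the siltstone; forced after the gravel bed: the shale bed.
That leaves the coal seam, the conglomerate, the mudstone, and the sandstone layer with no forced order relative to the gravel bed — 4.

4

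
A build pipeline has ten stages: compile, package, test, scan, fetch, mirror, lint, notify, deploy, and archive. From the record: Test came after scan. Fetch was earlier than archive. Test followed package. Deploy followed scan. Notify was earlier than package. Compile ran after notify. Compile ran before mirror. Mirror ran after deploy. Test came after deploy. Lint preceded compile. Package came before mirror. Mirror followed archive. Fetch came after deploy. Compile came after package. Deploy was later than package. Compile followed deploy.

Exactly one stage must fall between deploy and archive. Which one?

fetch

Tracing the constraints gives deploy → fetch → archive, so fetch sits after deploy and before archive.
No other stage is forced both after deploy and before archive.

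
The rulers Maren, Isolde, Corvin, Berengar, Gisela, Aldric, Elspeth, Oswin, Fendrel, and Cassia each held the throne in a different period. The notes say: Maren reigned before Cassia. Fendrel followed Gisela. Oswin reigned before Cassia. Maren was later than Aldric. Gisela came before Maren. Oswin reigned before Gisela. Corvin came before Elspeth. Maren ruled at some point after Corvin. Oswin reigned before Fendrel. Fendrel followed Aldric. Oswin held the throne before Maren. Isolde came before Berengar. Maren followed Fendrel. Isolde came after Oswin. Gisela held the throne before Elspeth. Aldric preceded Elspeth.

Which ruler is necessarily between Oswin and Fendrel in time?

Tracing the constraints gives Oswin → Gisela → Fendrel, so Gisela sits after Oswin and before Fendrel.
No other ruler is forced both after Oswin and before Fendrel.

Gisela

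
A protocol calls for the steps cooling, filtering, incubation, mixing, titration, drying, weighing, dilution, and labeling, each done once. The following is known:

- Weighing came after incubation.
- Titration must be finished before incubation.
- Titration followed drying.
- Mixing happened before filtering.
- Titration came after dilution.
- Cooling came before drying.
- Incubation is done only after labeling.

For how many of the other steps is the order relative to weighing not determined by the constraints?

2

Forced before weighing: cooling, dilution, drying, incubation, labeling, and titration.
That leaves filtering and mixing with no forced order relative to weighing — 2.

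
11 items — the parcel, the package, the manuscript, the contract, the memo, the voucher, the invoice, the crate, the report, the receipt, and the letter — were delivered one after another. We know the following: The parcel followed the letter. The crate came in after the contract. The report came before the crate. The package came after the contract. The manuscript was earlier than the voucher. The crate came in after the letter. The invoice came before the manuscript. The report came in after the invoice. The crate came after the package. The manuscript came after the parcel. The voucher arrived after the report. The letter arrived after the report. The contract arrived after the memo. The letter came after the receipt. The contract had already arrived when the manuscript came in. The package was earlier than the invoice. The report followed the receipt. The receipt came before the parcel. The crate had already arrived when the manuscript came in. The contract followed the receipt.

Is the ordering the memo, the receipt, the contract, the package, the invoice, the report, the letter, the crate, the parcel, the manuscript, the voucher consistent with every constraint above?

Check each stated constraint against the proposed order — e.g. the contract is ahead of the manuscript; the receipt is ahead of the parcel. Every pair is in the required order; nothing is violated.

yes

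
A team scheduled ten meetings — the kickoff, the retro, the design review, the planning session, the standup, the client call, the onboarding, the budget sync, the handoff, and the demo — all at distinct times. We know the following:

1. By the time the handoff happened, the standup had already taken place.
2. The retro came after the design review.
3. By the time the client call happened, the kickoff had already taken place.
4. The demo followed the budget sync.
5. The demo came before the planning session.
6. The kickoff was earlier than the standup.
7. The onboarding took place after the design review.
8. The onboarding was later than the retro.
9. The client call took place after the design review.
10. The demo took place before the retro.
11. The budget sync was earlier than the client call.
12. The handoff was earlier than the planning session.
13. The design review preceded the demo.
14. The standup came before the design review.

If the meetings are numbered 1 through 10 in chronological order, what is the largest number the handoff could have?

9

The handoff must come before the planning session — 1 meeting forced after it.
Everything else can be placed before the handoff in some valid order, so the handoff can sit as late as position 10 − 1 = 9.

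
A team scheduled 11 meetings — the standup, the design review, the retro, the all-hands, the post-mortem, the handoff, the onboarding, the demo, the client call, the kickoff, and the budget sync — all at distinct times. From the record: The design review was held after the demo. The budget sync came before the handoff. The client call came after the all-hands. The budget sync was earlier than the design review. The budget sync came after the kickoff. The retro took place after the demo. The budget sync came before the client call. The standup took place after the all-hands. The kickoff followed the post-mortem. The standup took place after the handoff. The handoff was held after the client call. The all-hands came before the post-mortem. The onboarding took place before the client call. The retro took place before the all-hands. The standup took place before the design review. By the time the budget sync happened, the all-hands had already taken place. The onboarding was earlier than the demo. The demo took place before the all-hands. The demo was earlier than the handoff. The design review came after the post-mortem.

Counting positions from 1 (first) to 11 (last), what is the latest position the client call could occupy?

The client call must come before the design review, the handoff, and the standup — 3 meetings forced after it.
Everything else can be placed before the client call in some valid order, so the client call can sit as late as position 11 − 3 = 8.

8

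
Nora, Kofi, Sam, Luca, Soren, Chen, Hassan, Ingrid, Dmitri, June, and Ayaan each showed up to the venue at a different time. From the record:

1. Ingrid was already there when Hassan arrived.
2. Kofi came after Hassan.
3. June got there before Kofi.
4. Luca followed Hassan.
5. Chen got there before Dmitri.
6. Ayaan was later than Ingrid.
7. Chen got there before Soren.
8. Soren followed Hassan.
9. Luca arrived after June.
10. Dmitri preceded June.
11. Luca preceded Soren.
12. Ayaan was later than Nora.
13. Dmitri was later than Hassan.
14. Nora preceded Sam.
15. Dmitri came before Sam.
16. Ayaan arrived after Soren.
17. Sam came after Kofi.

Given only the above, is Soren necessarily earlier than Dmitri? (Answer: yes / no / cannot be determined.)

no

Tracing the constraints gives Dmitri → June → Luca → Soren, so Dmitri must come before Soren.
That means Soren cannot be before Dmitri.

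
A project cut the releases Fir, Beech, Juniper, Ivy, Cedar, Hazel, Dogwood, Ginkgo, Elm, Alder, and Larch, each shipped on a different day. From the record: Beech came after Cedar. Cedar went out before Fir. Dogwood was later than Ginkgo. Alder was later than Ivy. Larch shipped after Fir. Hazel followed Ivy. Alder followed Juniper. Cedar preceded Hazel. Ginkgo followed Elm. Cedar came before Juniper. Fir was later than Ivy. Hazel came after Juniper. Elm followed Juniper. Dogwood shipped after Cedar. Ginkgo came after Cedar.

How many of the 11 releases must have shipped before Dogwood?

4

Directly stated before Dogwood: Cedar and Ginkgo.
Elm reaches Dogwood via Elm → Ginkgo → Dogwood.
Juniper reaches Dogwood via Juniper → Elm → Ginkgo → Dogwood.
That's Cedar, Elm, Ginkgo, and Juniper — 4 in all.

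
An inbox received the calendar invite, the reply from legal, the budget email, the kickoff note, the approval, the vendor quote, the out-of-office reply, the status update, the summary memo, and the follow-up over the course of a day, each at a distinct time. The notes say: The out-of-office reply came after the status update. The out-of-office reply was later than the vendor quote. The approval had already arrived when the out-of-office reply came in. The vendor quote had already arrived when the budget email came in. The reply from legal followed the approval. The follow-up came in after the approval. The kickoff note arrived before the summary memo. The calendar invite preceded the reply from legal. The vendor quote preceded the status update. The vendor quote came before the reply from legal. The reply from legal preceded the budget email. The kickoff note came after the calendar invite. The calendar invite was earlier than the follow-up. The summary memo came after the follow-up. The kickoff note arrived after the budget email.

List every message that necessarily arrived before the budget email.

Directly stated before the budget email: the reply from legal and the vendor quote.
The approval reaches the budget email via the approval → the reply from legal → the budget email.
The calendar invite reaches the budget email via the calendar invite → the reply from legal → the budget email.
No chain forces the out-of-office reply (or any of the others) ahead of the budget email.

the approval, the calendar invite, the reply from legal, the vendor quote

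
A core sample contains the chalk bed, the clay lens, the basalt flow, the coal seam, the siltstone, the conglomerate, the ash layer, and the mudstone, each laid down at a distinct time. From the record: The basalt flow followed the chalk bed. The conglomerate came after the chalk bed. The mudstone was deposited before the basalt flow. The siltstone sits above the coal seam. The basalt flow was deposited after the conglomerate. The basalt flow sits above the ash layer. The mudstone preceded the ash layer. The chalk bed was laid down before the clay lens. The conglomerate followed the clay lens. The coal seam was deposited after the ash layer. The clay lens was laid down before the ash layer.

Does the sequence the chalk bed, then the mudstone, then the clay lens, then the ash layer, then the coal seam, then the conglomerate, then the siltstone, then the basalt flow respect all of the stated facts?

yes

Check each stated constraint against the proposed order — e.g. the mudstone is ahead of the basalt flow; the chalk bed is ahead of the basalt flow. Every pair is in the required order; nothing is violated.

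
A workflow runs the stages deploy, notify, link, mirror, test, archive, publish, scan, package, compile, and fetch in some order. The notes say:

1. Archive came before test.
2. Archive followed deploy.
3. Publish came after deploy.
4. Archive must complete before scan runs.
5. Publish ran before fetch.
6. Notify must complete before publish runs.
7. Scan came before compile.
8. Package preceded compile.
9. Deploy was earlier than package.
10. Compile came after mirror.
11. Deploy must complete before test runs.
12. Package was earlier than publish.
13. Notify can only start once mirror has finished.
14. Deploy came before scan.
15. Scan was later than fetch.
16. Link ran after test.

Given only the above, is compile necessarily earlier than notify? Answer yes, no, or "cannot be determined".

Tracing the constraints gives notify → publish → fetch → scan → compile, so notify must come before compile.
That means compile cannot be before notify.

no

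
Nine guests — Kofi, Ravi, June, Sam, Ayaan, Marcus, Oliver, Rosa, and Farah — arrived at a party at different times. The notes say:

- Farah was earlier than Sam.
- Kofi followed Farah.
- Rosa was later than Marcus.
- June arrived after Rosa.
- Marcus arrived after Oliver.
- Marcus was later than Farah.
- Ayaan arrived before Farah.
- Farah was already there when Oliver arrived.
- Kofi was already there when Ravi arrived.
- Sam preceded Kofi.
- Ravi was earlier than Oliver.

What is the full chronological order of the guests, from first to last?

The constraints fix every adjacent pair, so only one ordering works:
Ayaan → Farah → Sam → Kofi → Ravi → Oliver → Marcus → Rosa → June.

Ayaan, Farah, Sam, Kofi, Ravi, Oliver, Marcus, Rosa, June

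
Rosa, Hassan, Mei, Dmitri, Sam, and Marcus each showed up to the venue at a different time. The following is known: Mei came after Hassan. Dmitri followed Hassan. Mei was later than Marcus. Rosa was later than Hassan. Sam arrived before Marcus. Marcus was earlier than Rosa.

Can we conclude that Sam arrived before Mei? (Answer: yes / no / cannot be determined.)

yes

Chain the constraints: Sam → Marcus → Mei. Each link is directly stated, so Sam comes before Mei.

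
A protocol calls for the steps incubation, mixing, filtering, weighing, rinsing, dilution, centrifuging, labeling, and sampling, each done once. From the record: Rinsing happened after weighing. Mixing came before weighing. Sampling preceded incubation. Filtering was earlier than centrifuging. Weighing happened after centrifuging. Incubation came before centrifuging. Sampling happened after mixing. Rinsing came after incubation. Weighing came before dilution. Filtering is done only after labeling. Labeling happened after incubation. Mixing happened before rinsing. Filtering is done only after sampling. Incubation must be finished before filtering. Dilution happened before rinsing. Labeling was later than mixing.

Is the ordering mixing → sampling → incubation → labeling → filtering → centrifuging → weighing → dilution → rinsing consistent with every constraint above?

yes

Check each stated constraint against the proposed order — e.g. incubation is ahead of rinsing; mixing is ahead of rinsing. Every pair is in the required order; nothing is violated.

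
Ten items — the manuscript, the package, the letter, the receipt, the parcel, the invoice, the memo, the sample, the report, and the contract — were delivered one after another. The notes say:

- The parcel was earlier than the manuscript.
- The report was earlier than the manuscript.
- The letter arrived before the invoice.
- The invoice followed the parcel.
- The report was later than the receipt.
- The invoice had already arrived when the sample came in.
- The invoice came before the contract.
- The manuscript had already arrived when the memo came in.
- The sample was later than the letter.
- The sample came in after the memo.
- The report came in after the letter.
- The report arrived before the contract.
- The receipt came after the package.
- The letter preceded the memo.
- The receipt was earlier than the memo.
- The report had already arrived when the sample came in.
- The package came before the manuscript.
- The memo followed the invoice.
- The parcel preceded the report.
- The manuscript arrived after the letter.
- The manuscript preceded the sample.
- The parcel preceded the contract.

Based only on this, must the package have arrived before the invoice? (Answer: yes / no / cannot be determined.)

No chain of stated constraints runs from the package to the invoice, and none runs from the invoice to the package either.
So the relative order of the package and the invoice is not fixed by the given facts.

cannot be determined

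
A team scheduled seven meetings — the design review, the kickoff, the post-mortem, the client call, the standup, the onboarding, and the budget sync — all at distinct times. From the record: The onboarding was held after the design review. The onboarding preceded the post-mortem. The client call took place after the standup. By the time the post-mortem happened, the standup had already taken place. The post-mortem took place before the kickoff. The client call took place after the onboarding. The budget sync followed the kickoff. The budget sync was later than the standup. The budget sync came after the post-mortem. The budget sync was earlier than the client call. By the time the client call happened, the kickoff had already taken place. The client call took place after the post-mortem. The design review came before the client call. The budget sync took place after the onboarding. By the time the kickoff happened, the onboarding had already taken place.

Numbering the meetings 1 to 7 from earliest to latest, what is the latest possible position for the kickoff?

The kickoff must come before the budget sync and the client call — 2 meetings forced after it.
Everything else can be placed before the kickoff in some valid order, so the kickoff can sit as late as position 7 − 2 = 5.

5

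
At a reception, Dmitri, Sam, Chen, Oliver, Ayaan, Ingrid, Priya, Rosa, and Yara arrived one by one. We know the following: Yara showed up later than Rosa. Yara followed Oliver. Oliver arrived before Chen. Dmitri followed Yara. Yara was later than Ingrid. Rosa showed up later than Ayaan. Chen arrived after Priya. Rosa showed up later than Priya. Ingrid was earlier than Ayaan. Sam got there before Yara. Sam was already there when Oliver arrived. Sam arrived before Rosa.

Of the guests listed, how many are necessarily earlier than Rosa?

4

Directly stated before Rosa: Ayaan, Priya, and Sam.
Ingrid reaches Rosa via Ingrid → Ayaan → Rosa.
No chain forces Chen (or any of the others) ahead of Rosa.
That's Ayaan, Ingrid, Priya, and Sam — 4 in all.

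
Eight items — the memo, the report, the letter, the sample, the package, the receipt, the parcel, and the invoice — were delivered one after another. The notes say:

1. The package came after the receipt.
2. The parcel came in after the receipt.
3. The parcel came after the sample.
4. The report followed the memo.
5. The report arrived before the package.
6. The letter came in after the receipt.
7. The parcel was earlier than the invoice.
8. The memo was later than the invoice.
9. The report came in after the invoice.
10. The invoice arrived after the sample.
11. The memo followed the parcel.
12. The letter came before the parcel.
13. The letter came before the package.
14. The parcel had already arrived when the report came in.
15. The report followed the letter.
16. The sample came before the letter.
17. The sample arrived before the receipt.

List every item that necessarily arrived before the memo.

Directly stated before the memo: the invoice and the parcel.
The letter reaches the memo via the letter → the parcel → the memo.
The receipt reaches the memo via the receipt → the parcel → the memo.
The sample reaches the memo via the sample → the invoice → the memo.
No chain forces the package (or any of the others) ahead of the memo.

the invoice, the letter, the parcel, the receipt, the sample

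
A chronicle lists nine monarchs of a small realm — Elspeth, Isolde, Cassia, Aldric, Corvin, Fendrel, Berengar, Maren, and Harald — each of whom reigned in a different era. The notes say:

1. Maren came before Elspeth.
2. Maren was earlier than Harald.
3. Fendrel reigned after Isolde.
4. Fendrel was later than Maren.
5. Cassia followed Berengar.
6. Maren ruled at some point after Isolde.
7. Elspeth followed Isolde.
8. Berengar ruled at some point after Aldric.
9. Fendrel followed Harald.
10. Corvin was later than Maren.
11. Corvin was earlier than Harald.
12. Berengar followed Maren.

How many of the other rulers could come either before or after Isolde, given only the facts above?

1

Forced after Isolde: Berengar, Cassia, Corvin, Elspeth, Fendrel, Harald, and Maren.
That leaves Aldric with no forced order relative to Isolde — 1.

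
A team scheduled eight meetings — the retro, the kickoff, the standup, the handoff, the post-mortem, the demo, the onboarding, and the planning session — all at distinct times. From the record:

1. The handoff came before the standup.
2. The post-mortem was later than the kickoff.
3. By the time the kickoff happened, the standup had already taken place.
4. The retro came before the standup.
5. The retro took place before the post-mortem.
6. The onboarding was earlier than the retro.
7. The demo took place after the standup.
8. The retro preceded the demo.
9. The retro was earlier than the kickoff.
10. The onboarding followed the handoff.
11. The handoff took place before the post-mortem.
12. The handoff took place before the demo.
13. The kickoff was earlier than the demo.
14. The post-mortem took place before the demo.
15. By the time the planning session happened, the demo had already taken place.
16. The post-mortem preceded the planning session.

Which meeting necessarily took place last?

Every other meeting has a chain of constraints placing it before the planning session, so the planning session is last.

the planning session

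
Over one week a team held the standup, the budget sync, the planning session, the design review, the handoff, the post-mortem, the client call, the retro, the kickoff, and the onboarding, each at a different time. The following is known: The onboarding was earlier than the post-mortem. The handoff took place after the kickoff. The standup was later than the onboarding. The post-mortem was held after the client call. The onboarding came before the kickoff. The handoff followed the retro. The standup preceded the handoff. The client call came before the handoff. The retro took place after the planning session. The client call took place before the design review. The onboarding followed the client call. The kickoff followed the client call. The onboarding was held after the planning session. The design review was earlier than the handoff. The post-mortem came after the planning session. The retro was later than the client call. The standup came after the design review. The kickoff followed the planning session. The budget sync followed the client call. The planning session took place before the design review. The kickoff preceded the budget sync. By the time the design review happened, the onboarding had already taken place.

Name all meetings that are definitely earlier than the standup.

Directly stated before the standup: the design review and the onboarding.
The client call reaches the standup via the client call → the design review → the standup.
The planning session reaches the standup via the planning session → the onboarding → the standup.
No chain forces the budget sync (or any of the others) ahead of the standup.

the client call, the design review, the onboarding, the planning session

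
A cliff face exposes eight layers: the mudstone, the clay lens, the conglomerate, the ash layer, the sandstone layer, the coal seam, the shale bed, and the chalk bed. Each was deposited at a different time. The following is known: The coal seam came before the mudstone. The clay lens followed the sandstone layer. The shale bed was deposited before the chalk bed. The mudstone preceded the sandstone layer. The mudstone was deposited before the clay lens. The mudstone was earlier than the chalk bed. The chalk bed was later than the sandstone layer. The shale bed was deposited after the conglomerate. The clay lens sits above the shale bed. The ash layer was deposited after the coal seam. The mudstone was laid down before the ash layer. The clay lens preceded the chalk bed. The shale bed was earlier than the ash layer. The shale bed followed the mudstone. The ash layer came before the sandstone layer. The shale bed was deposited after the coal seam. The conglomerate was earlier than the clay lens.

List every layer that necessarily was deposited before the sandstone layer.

the ash layer, the coal seam, the conglomerate, the mudstone, the shale bed

Directly stated before the sandstone layer: the ash layer and the mudstone.
The coal seam reaches the sandstone layer via the coal seam → the mudstone → the sandstone layer.
The conglomerate reaches the sandstone layer via the conglomerate → the shale bed → the ash layer → the sandstone layer.
The shale bed reaches the sandstone layer via the shale bed → the ash layer → the sandstone layer.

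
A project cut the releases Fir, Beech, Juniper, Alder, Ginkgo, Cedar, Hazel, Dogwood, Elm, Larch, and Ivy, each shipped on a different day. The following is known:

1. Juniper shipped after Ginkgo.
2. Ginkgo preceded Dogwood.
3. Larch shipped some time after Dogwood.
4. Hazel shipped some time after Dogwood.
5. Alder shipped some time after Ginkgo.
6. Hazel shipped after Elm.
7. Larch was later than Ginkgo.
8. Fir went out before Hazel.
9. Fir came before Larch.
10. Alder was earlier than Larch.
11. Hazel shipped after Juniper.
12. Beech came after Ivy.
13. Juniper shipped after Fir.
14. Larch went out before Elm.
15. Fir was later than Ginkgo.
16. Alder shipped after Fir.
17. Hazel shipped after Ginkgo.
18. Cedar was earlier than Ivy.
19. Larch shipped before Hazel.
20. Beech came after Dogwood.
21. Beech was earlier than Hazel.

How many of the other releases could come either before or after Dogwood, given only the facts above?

Forced before Dogwood: Ginkgo; forced after Dogwood: Beech, Elm, Hazel, and Larch.
That leaves Alder, Cedar, Fir, Ivy, and Juniper with no forced order relative to Dogwood — 5.

5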